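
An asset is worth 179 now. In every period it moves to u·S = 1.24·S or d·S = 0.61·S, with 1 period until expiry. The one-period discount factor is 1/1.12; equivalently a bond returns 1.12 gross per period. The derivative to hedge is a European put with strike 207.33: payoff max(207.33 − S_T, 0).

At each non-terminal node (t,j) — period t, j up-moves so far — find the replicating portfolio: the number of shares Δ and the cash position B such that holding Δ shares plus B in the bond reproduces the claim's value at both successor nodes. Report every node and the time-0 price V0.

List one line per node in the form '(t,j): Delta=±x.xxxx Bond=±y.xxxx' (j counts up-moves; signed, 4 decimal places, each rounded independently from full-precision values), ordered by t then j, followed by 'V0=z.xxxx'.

Risk-neutral probability p* = (R−d)/(u−d) = (1.12−0.61)/(1.24−0.61) = 0.8095.
Payoff layer (t=1): V(1,0)=98.1400, V(1,1)=0.0000
Node (0,0) S=179.0000: V=(p*·0.0000+(1−p*)·98.1400)/1.12=16.6905; Δ=(0.0000−98.1400)/(221.9600−109.1900)=-0.8703; B=V−Δ·S=172.4683
Check: Δ(0,0)·S0 + B(0,0) = 16.6905 = V0.

(0,0): Delta=-0.8703 Bond=172.4683
V0=16.6905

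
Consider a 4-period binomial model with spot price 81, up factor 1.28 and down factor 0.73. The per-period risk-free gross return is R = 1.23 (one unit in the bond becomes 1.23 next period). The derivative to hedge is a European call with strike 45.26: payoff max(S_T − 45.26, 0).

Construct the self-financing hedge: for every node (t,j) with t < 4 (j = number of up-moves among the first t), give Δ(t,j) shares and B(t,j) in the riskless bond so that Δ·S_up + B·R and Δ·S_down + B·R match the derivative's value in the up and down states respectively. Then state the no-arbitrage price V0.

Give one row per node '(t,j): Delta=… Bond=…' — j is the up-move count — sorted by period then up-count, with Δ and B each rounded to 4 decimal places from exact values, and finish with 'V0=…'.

Since d<R<u, set p* = (R−d)/(u−d) = 0.9091; price each node as the discounted p*-expectation of its children.
Terminal payoffs: V(4,0)=0.0000, V(4,1)=0.0000, V(4,2)=25.4614, V(4,3)=78.7446, V(4,4)=172.1727
  t=3,j=0: stock 31.5104 → up 40.3333 (V=0.0000), down 23.0026 (V=0.0000). Price 0.0000; hedge Δ=0.0000, bond B=0.0000.
  t=3,j=1: stock 55.2511 → up 70.7214 (V=25.4614), down 40.3333 (V=0.0000). Price 18.8185; hedge Δ=0.8379, bond B=-27.4749.
  t=3,j=2: stock 96.8786 → up 124.0046 (V=78.7446), down 70.7214 (V=25.4614). Price 60.0818; hedge Δ=1.0000, bond B=-36.7967.
  t=3,j=3: stock 169.8693 → up 217.4327 (V=172.1727), down 124.0046 (V=78.7446). Price 133.0726; hedge Δ=1.0000, bond B=-36.7967.
  t=2,j=0: stock 43.1649 → up 55.2511 (V=18.8185), down 31.5104 (V=0.0000). Price 13.9087; hedge Δ=0.7927, bond B=-20.3067.
  t=2,j=1: stock 75.6864 → up 96.8786 (V=60.0818), down 55.2511 (V=18.8185). Price 45.7973; hedge Δ=0.9913, bond B=-29.2271.
  t=2,j=2: stock 132.7104 → up 169.8693 (V=133.0726), down 96.8786 (V=60.0818). Price 102.7943; hedge Δ=1.0000, bond B=-29.9161.
  t=1,j=0: stock 59.1300 → up 75.6864 (V=45.7973), down 43.1649 (V=13.9087). Price 34.8767; hedge Δ=0.9805, bond B=-23.1026.
  t=1,j=1: stock 103.6800 → up 132.7104 (V=102.7943), down 75.6864 (V=45.7973). Price 79.3600; hedge Δ=0.9995, bond B=-24.2711.
  t=0,j=0: stock 81.0000 → up 103.6800 (V=79.3600), down 59.1300 (V=34.8767). Price 61.2326; hedge Δ=0.9985, bond B=-19.6462.
Root portfolio cost Δ·81+B reproduces V0=61.2326.

(0,0): Delta=0.9985 Bond=-19.6462
(1,0): Delta=0.9805 Bond=-23.1026
(1,1): Delta=0.9995 Bond=-24.2711
(2,0): Delta=0.7927 Bond=-20.3067
(2,1): Delta=0.9913 Bond=-29.2271
(2,2): Delta=1.0000 Bond=-29.9161
(3,0): Delta=0.0000 Bond=0.0000
(3,1): Delta=0.8379 Bond=-27.4749
(3,2): Delta=1.0000 Bond=-36.7967
(3,3): Delta=1.0000 Bond=-36.7967
V0=61.2326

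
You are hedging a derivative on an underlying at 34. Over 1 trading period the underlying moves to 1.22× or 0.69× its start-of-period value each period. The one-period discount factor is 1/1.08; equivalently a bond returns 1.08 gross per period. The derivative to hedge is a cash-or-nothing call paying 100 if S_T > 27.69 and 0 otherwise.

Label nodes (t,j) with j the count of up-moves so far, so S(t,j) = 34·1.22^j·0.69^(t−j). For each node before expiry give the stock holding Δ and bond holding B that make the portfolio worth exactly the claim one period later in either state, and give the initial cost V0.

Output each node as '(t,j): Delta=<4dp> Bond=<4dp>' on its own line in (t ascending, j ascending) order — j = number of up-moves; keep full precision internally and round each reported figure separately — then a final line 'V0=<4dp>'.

Since d<R<u, set p* = (R−d)/(u−d) = 0.7358; price each node as the discounted p*-expectation of its children.
Terminal values V(1,·): V(1,0)=0.0000, V(1,1)=100.0000
Node (0,0) S=34.0000: V=(p*·100.0000+(1−p*)·0.0000)/1.08=68.1342; Δ=(100.0000−0.0000)/(41.4800−23.4600)=5.5494; B=V−Δ·S=-120.5451
Check: Δ(0,0)·S0 + B(0,0) = 68.1342 = V0.

(0,0): Delta=5.5494 Bond=-120.5451
V0=68.1342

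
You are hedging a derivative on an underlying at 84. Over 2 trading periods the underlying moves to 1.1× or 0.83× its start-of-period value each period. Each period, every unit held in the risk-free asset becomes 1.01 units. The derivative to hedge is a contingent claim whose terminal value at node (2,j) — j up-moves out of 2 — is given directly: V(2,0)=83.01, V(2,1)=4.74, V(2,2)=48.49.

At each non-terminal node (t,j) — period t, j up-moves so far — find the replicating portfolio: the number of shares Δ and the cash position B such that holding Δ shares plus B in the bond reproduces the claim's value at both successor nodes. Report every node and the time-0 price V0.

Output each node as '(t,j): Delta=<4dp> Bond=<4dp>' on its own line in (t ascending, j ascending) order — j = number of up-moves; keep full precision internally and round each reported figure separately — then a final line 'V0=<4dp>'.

(0,0): Delta=0.1343 Bond=20.9510
(1,0): Delta=-4.1579 Bond=320.4136
(1,1): Delta=1.7536 Bond=-128.4661
V0=32.2332

Risk-neutral probability p* = (R−d)/(u−d) = (1.01−0.83)/(1.1−0.83) = 0.6667.
Payoff layer (t=2): V(2,0)=83.0100, V(2,1)=4.7400, V(2,2)=48.4900
Node (1,0) S=69.7200: V=(p*·4.7400+(1−p*)·83.0100)/1.01=30.5248; Δ=(4.7400−83.0100)/(76.6920−57.8676)=-4.1579; B=V−Δ·S=320.4136
Node (1,1) S=92.4000: V=(p*·48.4900+(1−p*)·4.7400)/1.01=33.5710; Δ=(48.4900−4.7400)/(101.6400−76.6920)=1.7536; B=V−Δ·S=-128.4661
Node (0,0) S=84.0000: V=(p*·33.5710+(1−p*)·30.5248)/1.01=32.2332; Δ=(33.5710−30.5248)/(92.4000−69.7200)=0.1343; B=V−Δ·S=20.9510
Root portfolio cost Δ·84+B reproduces V0=32.2332.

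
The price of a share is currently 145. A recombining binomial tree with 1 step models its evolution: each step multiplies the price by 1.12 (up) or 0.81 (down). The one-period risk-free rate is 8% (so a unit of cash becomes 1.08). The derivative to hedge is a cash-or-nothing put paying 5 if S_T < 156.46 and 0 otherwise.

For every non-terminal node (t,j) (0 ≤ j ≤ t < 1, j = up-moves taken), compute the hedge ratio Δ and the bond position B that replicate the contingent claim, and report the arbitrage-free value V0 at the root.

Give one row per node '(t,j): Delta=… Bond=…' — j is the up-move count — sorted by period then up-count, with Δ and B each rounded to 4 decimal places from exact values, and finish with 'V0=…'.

(0,0): Delta=-0.1112 Bond=16.7264
V0=0.5974

The replicating-portfolio and risk-neutral prices coincide; use p* = (1.08−0.81)/(1.12−0.81) = 0.8710 for the latter.
At expiry t=1: V(1,0)=5.0000, V(1,1)=0.0000
  t=0,j=0: stock 145.0000 → up 162.4000 (V=0.0000), down 117.4500 (V=5.0000). Price 0.5974; hedge Δ=-0.1112, bond B=16.7264.
Root portfolio cost Δ·145+B reproduces V0=0.5974.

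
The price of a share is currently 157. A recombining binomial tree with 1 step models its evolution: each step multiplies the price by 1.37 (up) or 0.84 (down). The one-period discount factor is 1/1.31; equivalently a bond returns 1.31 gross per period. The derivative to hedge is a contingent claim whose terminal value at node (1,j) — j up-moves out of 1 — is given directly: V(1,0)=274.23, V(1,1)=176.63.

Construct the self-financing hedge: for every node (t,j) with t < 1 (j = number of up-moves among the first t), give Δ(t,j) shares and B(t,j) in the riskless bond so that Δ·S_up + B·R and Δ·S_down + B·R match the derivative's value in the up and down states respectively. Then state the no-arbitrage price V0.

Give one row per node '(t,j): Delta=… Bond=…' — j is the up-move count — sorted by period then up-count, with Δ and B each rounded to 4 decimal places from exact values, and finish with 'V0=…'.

Under the risk-neutral measure, an up-move has probability p* = (R−d)/(u−d) = 0.8868 and values discount at R = 1.31.
Terminal values V(1,·): V(1,0)=274.2300, V(1,1)=176.6300
  t=0,j=0: stock 157.0000 → up 215.0900 (V=176.6300), down 131.8800 (V=274.2300). Price 143.2665; hedge Δ=-1.1729, bond B=327.4174.
The time-0 hedge costs 143.2665, which is the no-arbitrage price.

(0,0): Delta=-1.1729 Bond=327.4174
V0=143.2665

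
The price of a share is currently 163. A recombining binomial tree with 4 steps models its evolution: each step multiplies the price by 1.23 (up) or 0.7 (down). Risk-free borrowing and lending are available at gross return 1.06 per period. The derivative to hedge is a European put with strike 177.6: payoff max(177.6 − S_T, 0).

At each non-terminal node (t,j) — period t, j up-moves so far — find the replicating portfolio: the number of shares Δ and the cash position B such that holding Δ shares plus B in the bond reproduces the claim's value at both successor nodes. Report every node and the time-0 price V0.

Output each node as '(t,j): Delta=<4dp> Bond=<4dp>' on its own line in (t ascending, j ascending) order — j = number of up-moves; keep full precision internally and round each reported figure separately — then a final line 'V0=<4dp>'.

(0,0): Delta=-0.3605 Bond=80.4617
(1,0): Delta=-0.7642 Bond=131.3500
(1,1): Delta=-0.2520 Bond=63.5386
(2,0): Delta=-1.0000 Bond=158.0634
(2,1): Delta=-0.7008 Bond=130.3379
(2,2): Delta=-0.1314 Bond=37.6070
(3,0): Delta=-1.0000 Bond=167.5472
(3,1): Delta=-1.0000 Bond=167.5472
(3,2): Delta=-0.6204 Bond=124.2801
(3,3): Delta=0.0000 Bond=0.0000
V0=21.6960

Under the risk-neutral measure, an up-move has probability p* = (R−d)/(u−d) = 0.6792 and values discount at R = 1.06.
Terminal payoffs: V(4,0)=138.4637, V(4,1)=108.8319, V(4,2)=56.7647, V(4,3)=0.0000, V(4,4)=0.0000
(3,0): S=55.9090. Δ = (V_up−V_dn)/(S_up−S_dn) = (108.8319−138.4637)/(68.7681−39.1363) = -1.0000. V = [p*·108.8319 + (1−p*)·138.4637]/1.06 = 111.6382. B = V − Δ·S = 167.5472.
(3,1): S=98.2401. Δ = (V_up−V_dn)/(S_up−S_dn) = (56.7647−108.8319)/(120.8353−68.7681) = -1.0000. V = [p*·56.7647 + (1−p*)·108.8319]/1.06 = 69.3071. B = V − Δ·S = 167.5472.
(3,2): S=172.6219. Δ = (V_up−V_dn)/(S_up−S_dn) = (0.0000−56.7647)/(212.3249−120.8353) = -0.6204. V = [p*·0.0000 + (1−p*)·56.7647]/1.06 = 17.1769. B = V − Δ·S = 124.2801.
(3,3): S=303.3213. Δ = (V_up−V_dn)/(S_up−S_dn) = (0.0000−0.0000)/(373.0852−212.3249) = 0.0000. V = [p*·0.0000 + (1−p*)·0.0000]/1.06 = 0.0000. B = V − Δ·S = 0.0000.
(2,0): S=79.8700. Δ = (V_up−V_dn)/(S_up−S_dn) = (69.3071−111.6382)/(98.2401−55.9090) = -1.0000. V = [p*·69.3071 + (1−p*)·111.6382]/1.06 = 78.1934. B = V − Δ·S = 158.0634.
(2,1): S=140.3430. Δ = (V_up−V_dn)/(S_up−S_dn) = (17.1769−69.3071)/(172.6219−98.2401) = -0.7008. V = [p*·17.1769 + (1−p*)·69.3071]/1.06 = 31.9792. B = V − Δ·S = 130.3379.
(2,2): S=246.6027. Δ = (V_up−V_dn)/(S_up−S_dn) = (0.0000−17.1769)/(303.3213−172.6219) = -0.1314. V = [p*·0.0000 + (1−p*)·17.1769]/1.06 = 5.1977. B = V − Δ·S = 37.6070.
(1,0): S=114.1000. Δ = (V_up−V_dn)/(S_up−S_dn) = (31.9792−78.1934)/(140.3430−79.8700) = -0.7642. V = [p*·31.9792 + (1−p*)·78.1934]/1.06 = 44.1534. B = V − Δ·S = 131.3500.
(1,1): S=200.4900. Δ = (V_up−V_dn)/(S_up−S_dn) = (5.1977−31.9792)/(246.6027−140.3430) = -0.2520. V = [p*·5.1977 + (1−p*)·31.9792]/1.06 = 13.0075. B = V − Δ·S = 63.5386.
(0,0): S=163.0000. Δ = (V_up−V_dn)/(S_up−S_dn) = (13.0075−44.1534)/(200.4900−114.1000) = -0.3605. V = [p*·13.0075 + (1−p*)·44.1534]/1.06 = 21.6960. B = V − Δ·S = 80.4617.
The time-0 hedge costs 21.6960, which is the no-arbitrage price.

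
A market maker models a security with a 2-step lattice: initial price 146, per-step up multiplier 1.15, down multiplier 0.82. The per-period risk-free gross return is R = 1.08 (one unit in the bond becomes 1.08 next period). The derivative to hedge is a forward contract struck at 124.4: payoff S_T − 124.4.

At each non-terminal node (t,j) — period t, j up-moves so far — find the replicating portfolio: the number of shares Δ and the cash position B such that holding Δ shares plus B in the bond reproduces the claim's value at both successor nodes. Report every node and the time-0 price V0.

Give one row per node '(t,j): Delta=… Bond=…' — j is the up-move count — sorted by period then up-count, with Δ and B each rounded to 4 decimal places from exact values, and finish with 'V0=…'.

No-arbitrage ⇒ martingale measure with p* = (R−d)/(u−d) = 0.7879.
Terminal values V(2,·): V(2,0)=-26.2296, V(2,1)=13.2780, V(2,2)=68.6850
Node (1,0) S=119.7200: V=(p*·13.2780+(1−p*)·-26.2296)/1.08=4.5348; Δ=(13.2780−-26.2296)/(137.6780−98.1704)=1.0000; B=V−Δ·S=-115.1852
Node (1,1) S=167.9000: V=(p*·68.6850+(1−p*)·13.2780)/1.08=52.7148; Δ=(68.6850−13.2780)/(193.0850−137.6780)=1.0000; B=V−Δ·S=-115.1852
Node (0,0) S=146.0000: V=(p*·52.7148+(1−p*)·4.5348)/1.08=39.3471; Δ=(52.7148−4.5348)/(167.9000−119.7200)=1.0000; B=V−Δ·S=-106.6529
Root portfolio cost Δ·146+B reproduces V0=39.3471.

(0,0): Delta=1.0000 Bond=-106.6529
(1,0): Delta=1.0000 Bond=-115.1852
(1,1): Delta=1.0000 Bond=-115.1852
V0=39.3471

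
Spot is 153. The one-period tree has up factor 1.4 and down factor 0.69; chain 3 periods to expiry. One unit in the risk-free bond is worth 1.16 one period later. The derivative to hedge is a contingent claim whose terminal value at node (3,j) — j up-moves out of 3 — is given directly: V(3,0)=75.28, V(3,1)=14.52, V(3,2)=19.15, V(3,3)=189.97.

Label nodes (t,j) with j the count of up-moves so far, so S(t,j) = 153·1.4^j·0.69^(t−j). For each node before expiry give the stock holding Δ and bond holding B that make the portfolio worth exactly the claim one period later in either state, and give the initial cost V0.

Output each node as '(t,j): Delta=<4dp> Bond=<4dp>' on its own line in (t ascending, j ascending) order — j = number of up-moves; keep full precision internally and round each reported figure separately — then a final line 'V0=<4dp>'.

(0,0): Delta=0.4788 Bond=-28.5227
(1,0): Delta=-0.2010 Bond=38.6742
(1,1): Delta=0.6498 Bond=-69.7301
(2,0): Delta=-1.1748 Bond=115.8004
(2,1): Delta=0.0441 Bond=8.6383
(2,2): Delta=0.8023 Bond=-126.6019
V0=44.7300

Since d<R<u, set p* = (R−d)/(u−d) = 0.6620; price each node as the discounted p*-expectation of its children.
Terminal values V(3,·): V(3,0)=75.2800, V(3,1)=14.5200, V(3,2)=19.1500, V(3,3)=189.9700
Node (2,0) S=72.8433: V=(p*·14.5200+(1−p*)·75.2800)/1.16=30.2229; Δ=(14.5200−75.2800)/(101.9806−50.2619)=-1.1748; B=V−Δ·S=115.8004
Node (2,1) S=147.7980: V=(p*·19.1500+(1−p*)·14.5200)/1.16=15.1594; Δ=(19.1500−14.5200)/(206.9172−101.9806)=0.0441; B=V−Δ·S=8.6383
Node (2,2) S=299.8800: V=(p*·189.9700+(1−p*)·19.1500)/1.16=113.9897; Δ=(189.9700−19.1500)/(419.8320−206.9172)=0.8023; B=V−Δ·S=-126.6019
Node (1,0) S=105.5700: V=(p*·15.1594+(1−p*)·30.2229)/1.16=17.4580; Δ=(15.1594−30.2229)/(147.7980−72.8433)=-0.2010; B=V−Δ·S=38.6742
Node (1,1) S=214.2000: V=(p*·113.9897+(1−p*)·15.1594)/1.16=69.4675; Δ=(113.9897−15.1594)/(299.8800−147.7980)=0.6498; B=V−Δ·S=-69.7301
Node (0,0) S=153.0000: V=(p*·69.4675+(1−p*)·17.4580)/1.16=44.7300; Δ=(69.4675−17.4580)/(214.2000−105.5700)=0.4788; B=V−Δ·S=-28.5227
Self-financing check: at every node Δ·S+B equals the discounted successor values.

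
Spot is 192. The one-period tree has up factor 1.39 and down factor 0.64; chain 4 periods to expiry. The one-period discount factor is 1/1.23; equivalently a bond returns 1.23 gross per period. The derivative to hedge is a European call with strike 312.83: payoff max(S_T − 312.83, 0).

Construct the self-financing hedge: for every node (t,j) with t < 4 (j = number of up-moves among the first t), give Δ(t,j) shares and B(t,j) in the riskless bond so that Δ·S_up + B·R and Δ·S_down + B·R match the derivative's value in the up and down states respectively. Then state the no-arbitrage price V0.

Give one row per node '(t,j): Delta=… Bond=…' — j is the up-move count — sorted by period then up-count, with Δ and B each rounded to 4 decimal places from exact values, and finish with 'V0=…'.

Risk-neutral probability p* = (R−d)/(u−d) = (1.23−0.64)/(1.39−0.64) = 0.7867.
Terminal values V(4,·): V(4,0)=0.0000, V(4,1)=0.0000, V(4,2)=0.0000, V(4,3)=17.1789, V(4,4)=403.9080
Node (3,0) S=50.3316: V=(p*·0.0000+(1−p*)·0.0000)/1.23=0.0000; Δ=(0.0000−0.0000)/(69.9610−32.2123)=0.0000; B=V−Δ·S=0.0000
Node (3,1) S=109.3140: V=(p*·0.0000+(1−p*)·0.0000)/1.23=0.0000; Δ=(0.0000−0.0000)/(151.9465−69.9610)=0.0000; B=V−Δ·S=0.0000
Node (3,2) S=237.4164: V=(p*·17.1789+(1−p*)·0.0000)/1.23=10.9870; Δ=(17.1789−0.0000)/(330.0089−151.9465)=0.0965; B=V−Δ·S=-11.9181
Node (3,3) S=515.6388: V=(p*·403.9080+(1−p*)·17.1789)/1.23=261.3055; Δ=(403.9080−17.1789)/(716.7380−330.0089)=1.0000; B=V−Δ·S=-254.3333
Node (2,0) S=78.6432: V=(p*·0.0000+(1−p*)·0.0000)/1.23=0.0000; Δ=(0.0000−0.0000)/(109.3140−50.3316)=0.0000; B=V−Δ·S=0.0000
Node (2,1) S=170.8032: V=(p*·10.9870+(1−p*)·0.0000)/1.23=7.0269; Δ=(10.9870−0.0000)/(237.4164−109.3140)=0.0858; B=V−Δ·S=-7.6224
Node (2,2) S=370.9632: V=(p*·261.3055+(1−p*)·10.9870)/1.23=169.0278; Δ=(261.3055−10.9870)/(515.6388−237.4164)=0.8997; B=V−Δ·S=-164.7302
Node (1,0) S=122.8800: V=(p*·7.0269+(1−p*)·0.0000)/1.23=4.4942; Δ=(7.0269−0.0000)/(170.8032−78.6432)=0.0762; B=V−Δ·S=-4.8751
Node (1,1) S=266.8800: V=(p*·169.0278+(1−p*)·7.0269)/1.23=109.3233; Δ=(169.0278−7.0269)/(370.9632−170.8032)=0.8094; B=V−Δ·S=-106.6779
Node (0,0) S=192.0000: V=(p*·109.3233+(1−p*)·4.4942)/1.23=70.6990; Δ=(109.3233−4.4942)/(266.8800−122.8800)=0.7280; B=V−Δ·S=-69.0731
Self-financing check: at every node Δ·S+B equals the discounted successor values.

(0,0): Delta=0.7280 Bond=-69.0731
(1,0): Delta=0.0762 Bond=-4.8751
(1,1): Delta=0.8094 Bond=-106.6779
(2,0): Delta=0.0000 Bond=0.0000
(2,1): Delta=0.0858 Bond=-7.6224
(2,2): Delta=0.8997 Bond=-164.7302
(3,0): Delta=0.0000 Bond=0.0000
(3,1): Delta=0.0000 Bond=0.0000
(3,2): Delta=0.0965 Bond=-11.9181
(3,3): Delta=1.0000 Bond=-254.3333
V0=70.6990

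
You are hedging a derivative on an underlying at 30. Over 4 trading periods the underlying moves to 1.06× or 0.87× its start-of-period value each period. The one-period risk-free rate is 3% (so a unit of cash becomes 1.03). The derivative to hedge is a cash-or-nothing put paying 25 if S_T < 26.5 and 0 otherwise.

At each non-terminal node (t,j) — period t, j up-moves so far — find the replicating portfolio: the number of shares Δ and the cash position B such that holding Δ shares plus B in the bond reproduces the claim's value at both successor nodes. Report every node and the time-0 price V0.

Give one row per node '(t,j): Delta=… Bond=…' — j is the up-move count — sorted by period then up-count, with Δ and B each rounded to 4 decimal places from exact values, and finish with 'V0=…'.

(0,0): Delta=-1.3483 Bond=43.1125
(1,0): Delta=-3.3698 Bond=97.1679
(1,1): Delta=-1.0372 Bond=34.5129
(2,0): Delta=0.0000 Bond=23.5649
(2,1): Delta=-3.8884 Bond=114.4301
(2,2): Delta=-0.5984 Bond=20.7580
(3,0): Delta=0.0000 Bond=24.2718
(3,1): Delta=0.0000 Bond=24.2718
(3,2): Delta=-4.4868 Bond=135.4113
(3,3): Delta=0.0000 Bond=0.0000
V0=2.6645

Under the risk-neutral measure, an up-move has probability p* = (R−d)/(u−d) = 0.8421 and values discount at R = 1.03.
Terminal values V(4,·): V(4,0)=25.0000, V(4,1)=25.0000, V(4,2)=25.0000, V(4,3)=0.0000, V(4,4)=0.0000
  t=3,j=0: stock 19.7551 → up 20.9404 (V=25.0000), down 17.1869 (V=25.0000). Price 24.2718; hedge Δ=0.0000, bond B=24.2718.
  t=3,j=1: stock 24.0694 → up 25.5136 (V=25.0000), down 20.9404 (V=25.0000). Price 24.2718; hedge Δ=0.0000, bond B=24.2718.
  t=3,j=2: stock 29.3260 → up 31.0855 (V=0.0000), down 25.5136 (V=25.0000). Price 3.8324; hedge Δ=-4.4868, bond B=135.4113.
  t=3,j=3: stock 35.7305 → up 37.8743 (V=0.0000), down 31.0855 (V=0.0000). Price 0.0000; hedge Δ=0.0000, bond B=0.0000.
  t=2,j=0: stock 22.7070 → up 24.0694 (V=24.2718), down 19.7551 (V=24.2718). Price 23.5649; hedge Δ=0.0000, bond B=23.5649.
  t=2,j=1: stock 27.6660 → up 29.3260 (V=3.8324), down 24.0694 (V=24.2718). Price 6.8541; hedge Δ=-3.8884, bond B=114.4301.
  t=2,j=2: stock 33.7080 → up 35.7305 (V=0.0000), down 29.3260 (V=3.8324). Price 0.5875; hedge Δ=-0.5984, bond B=20.7580.
  t=1,j=0: stock 26.1000 → up 27.6660 (V=6.8541), down 22.7070 (V=23.5649). Price 9.2161; hedge Δ=-3.3698, bond B=97.1679.
  t=1,j=1: stock 31.8000 → up 33.7080 (V=0.5875), down 27.6660 (V=6.8541). Price 1.5310; hedge Δ=-1.0372, bond B=34.5129.
  t=0,j=0: stock 30.0000 → up 31.8000 (V=1.5310), down 26.1000 (V=9.2161). Price 2.6645; hedge Δ=-1.3483, bond B=43.1125.
Check: Δ(0,0)·S0 + B(0,0) = 2.6645 = V0.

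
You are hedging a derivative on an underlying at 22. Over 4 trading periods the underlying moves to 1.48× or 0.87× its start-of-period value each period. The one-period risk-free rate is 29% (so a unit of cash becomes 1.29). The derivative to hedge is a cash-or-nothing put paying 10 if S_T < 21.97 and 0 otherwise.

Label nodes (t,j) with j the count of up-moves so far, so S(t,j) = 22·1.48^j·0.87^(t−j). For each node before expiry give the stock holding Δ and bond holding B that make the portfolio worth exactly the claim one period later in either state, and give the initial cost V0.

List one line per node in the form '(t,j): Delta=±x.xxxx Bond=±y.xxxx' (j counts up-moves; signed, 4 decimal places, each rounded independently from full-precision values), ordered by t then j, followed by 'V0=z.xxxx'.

(0,0): Delta=-0.0696 Bond=1.8649
(1,0): Delta=-0.2208 Bond=5.2996
(1,1): Delta=-0.0294 Bond=1.0965
(2,0): Delta=-0.5255 Bond=11.9103
(2,1): Delta=-0.1397 Bond=4.5413
(2,2): Delta=0.0000 Bond=0.0000
(3,0): Delta=0.0000 Bond=7.7519
(3,1): Delta=-0.6652 Bond=18.8080
(3,2): Delta=0.0000 Bond=0.0000
(3,3): Delta=0.0000 Bond=0.0000
V0=0.3345

Under the risk-neutral measure, an up-move has probability p* = (R−d)/(u−d) = 0.6885 and values discount at R = 1.29.
Terminal values V(4,·): V(4,0)=10.0000, V(4,1)=10.0000, V(4,2)=0.0000, V(4,3)=0.0000, V(4,4)=0.0000
  t=3,j=0: stock 14.4871 → up 21.4409 (V=10.0000), down 12.6037 (V=10.0000). Price 7.7519; hedge Δ=0.0000, bond B=7.7519.
  t=3,j=1: stock 24.6447 → up 36.4741 (V=0.0000), down 21.4409 (V=10.0000). Price 2.4145; hedge Δ=-0.6652, bond B=18.8080.
  t=3,j=2: stock 41.9243 → up 62.0479 (V=0.0000), down 36.4741 (V=0.0000). Price 0.0000; hedge Δ=0.0000, bond B=0.0000.
  t=3,j=3: stock 71.3194 → up 105.5527 (V=0.0000), down 62.0479 (V=0.0000). Price 0.0000; hedge Δ=0.0000, bond B=0.0000.
  t=2,j=0: stock 16.6518 → up 24.6447 (V=2.4145), down 14.4871 (V=7.7519). Price 3.1605; hedge Δ=-0.5255, bond B=11.9103.
  t=2,j=1: stock 28.3272 → up 41.9243 (V=0.0000), down 24.6447 (V=2.4145). Price 0.5830; hedge Δ=-0.1397, bond B=4.5413.
  t=2,j=2: stock 48.1888 → up 71.3194 (V=0.0000), down 41.9243 (V=0.0000). Price 0.0000; hedge Δ=0.0000, bond B=0.0000.
  t=1,j=0: stock 19.1400 → up 28.3272 (V=0.5830), down 16.6518 (V=3.1605). Price 1.0743; hedge Δ=-0.2208, bond B=5.2996.
  t=1,j=1: stock 32.5600 → up 48.1888 (V=0.0000), down 28.3272 (V=0.5830). Price 0.1408; hedge Δ=-0.0294, bond B=1.0965.
  t=0,j=0: stock 22.0000 → up 32.5600 (V=0.1408), down 19.1400 (V=1.0743). Price 0.3345; hedge Δ=-0.0696, bond B=1.8649.
Self-financing check: at every node Δ·S+B equals the discounted successor values.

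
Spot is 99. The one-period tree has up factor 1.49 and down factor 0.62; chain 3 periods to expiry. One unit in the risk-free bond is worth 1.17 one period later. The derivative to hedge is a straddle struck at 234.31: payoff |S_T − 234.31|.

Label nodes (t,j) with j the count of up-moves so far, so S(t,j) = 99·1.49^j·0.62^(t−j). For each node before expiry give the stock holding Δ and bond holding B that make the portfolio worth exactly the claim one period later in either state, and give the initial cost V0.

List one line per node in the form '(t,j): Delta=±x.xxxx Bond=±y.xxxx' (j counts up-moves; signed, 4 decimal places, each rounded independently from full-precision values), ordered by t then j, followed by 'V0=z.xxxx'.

(0,0): Delta=-0.3683 Bond=113.1572
(1,0): Delta=-1.0000 Bond=171.1666
(1,1): Delta=-0.2154 Bond=109.8353
(2,0): Delta=-1.0000 Bond=200.2650
(2,1): Delta=-1.0000 Bond=200.2650
(2,2): Delta=-0.0254 Bond=86.7573
V0=76.6938

The replicating-portfolio and risk-neutral prices coincide; use p* = (1.17−0.62)/(1.49−0.62) = 0.6322 for the latter.
Terminal payoffs: V(3,0)=210.7155, V(3,1)=177.6072, V(3,2)=98.0403, V(3,3)=93.1770
Node (2,0) S=38.0556: V=(p*·177.6072+(1−p*)·210.7155)/1.17=162.2094; Δ=(177.6072−210.7155)/(56.7028−23.5945)=-1.0000; B=V−Δ·S=200.2650
Node (2,1) S=91.4562: V=(p*·98.0403+(1−p*)·177.6072)/1.17=108.8088; Δ=(98.0403−177.6072)/(136.2697−56.7028)=-1.0000; B=V−Δ·S=200.2650
Node (2,2) S=219.7899: V=(p*·93.1770+(1−p*)·98.0403)/1.17=81.1673; Δ=(93.1770−98.0403)/(327.4870−136.2697)=-0.0254; B=V−Δ·S=86.7573
Node (1,0) S=61.3800: V=(p*·108.8088+(1−p*)·162.2094)/1.17=109.7866; Δ=(108.8088−162.2094)/(91.4562−38.0556)=-1.0000; B=V−Δ·S=171.1666
Node (1,1) S=147.5100: V=(p*·81.1673+(1−p*)·108.8088)/1.17=78.0635; Δ=(81.1673−108.8088)/(219.7899−91.4562)=-0.2154; B=V−Δ·S=109.8353
Node (0,0) S=99.0000: V=(p*·78.0635+(1−p*)·109.7866)/1.17=76.6938; Δ=(78.0635−109.7866)/(147.5100−61.3800)=-0.3683; B=V−Δ·S=113.1572
Check: Δ(0,0)·S0 + B(0,0) = 76.6938 = V0.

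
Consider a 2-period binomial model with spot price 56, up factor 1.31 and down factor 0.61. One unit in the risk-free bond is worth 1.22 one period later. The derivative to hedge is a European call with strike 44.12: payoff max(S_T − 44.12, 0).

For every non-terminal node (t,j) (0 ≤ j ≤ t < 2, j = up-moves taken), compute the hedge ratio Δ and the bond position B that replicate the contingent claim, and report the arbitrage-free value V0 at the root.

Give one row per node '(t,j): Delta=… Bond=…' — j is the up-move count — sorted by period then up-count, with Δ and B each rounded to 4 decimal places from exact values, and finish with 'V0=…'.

No-arbitrage ⇒ martingale measure with p* = (R−d)/(u−d) = 0.8714.
Terminal values V(2,·): V(2,0)=0.0000, V(2,1)=0.6296, V(2,2)=51.9816
(1,0): S=34.1600. Δ = (V_up−V_dn)/(S_up−S_dn) = (0.6296−0.0000)/(44.7496−20.8376) = 0.0263. V = [p*·0.6296 + (1−p*)·0.0000]/1.22 = 0.4497. B = V − Δ·S = -0.4497.
(1,1): S=73.3600. Δ = (V_up−V_dn)/(S_up−S_dn) = (51.9816−0.6296)/(96.1016−44.7496) = 1.0000. V = [p*·51.9816 + (1−p*)·0.6296]/1.22 = 37.1961. B = V − Δ·S = -36.1639.
(0,0): S=56.0000. Δ = (V_up−V_dn)/(S_up−S_dn) = (37.1961−0.4497)/(73.3600−34.1600) = 0.9374. V = [p*·37.1961 + (1−p*)·0.4497]/1.22 = 26.6160. B = V − Δ·S = -25.8788.
Self-financing check: at every node Δ·S+B equals the discounted successor values.

(0,0): Delta=0.9374 Bond=-25.8788
(1,0): Delta=0.0263 Bond=-0.4497
(1,1): Delta=1.0000 Bond=-36.1639
V0=26.6160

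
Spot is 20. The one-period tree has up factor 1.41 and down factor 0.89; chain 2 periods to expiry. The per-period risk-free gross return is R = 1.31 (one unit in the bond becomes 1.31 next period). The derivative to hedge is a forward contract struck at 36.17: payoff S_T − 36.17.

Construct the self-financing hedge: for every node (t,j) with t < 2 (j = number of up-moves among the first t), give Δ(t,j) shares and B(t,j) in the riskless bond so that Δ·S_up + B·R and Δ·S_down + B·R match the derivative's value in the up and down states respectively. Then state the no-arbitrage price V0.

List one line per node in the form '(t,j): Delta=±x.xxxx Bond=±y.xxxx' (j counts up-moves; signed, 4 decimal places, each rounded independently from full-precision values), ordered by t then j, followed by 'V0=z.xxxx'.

(0,0): Delta=1.0000 Bond=-21.0769
(1,0): Delta=1.0000 Bond=-27.6107
(1,1): Delta=1.0000 Bond=-27.6107
V0=-1.0769

Since d<R<u, set p* = (R−d)/(u−d) = 0.8077; price each node as the discounted p*-expectation of its children.
At expiry t=2: V(2,0)=-20.3280, V(2,1)=-11.0720, V(2,2)=3.5920
(1,0): S=17.8000. Δ = (V_up−V_dn)/(S_up−S_dn) = (-11.0720−-20.3280)/(25.0980−15.8420) = 1.0000. V = [p*·-11.0720 + (1−p*)·-20.3280]/1.31 = -9.8107. B = V − Δ·S = -27.6107.
(1,1): S=28.2000. Δ = (V_up−V_dn)/(S_up−S_dn) = (3.5920−-11.0720)/(39.7620−25.0980) = 1.0000. V = [p*·3.5920 + (1−p*)·-11.0720]/1.31 = 0.5893. B = V − Δ·S = -27.6107.
(0,0): S=20.0000. Δ = (V_up−V_dn)/(S_up−S_dn) = (0.5893−-9.8107)/(28.2000−17.8000) = 1.0000. V = [p*·0.5893 + (1−p*)·-9.8107]/1.31 = -1.0769. B = V − Δ·S = -21.0769.
Root portfolio cost Δ·20+B reproduces V0=-1.0769.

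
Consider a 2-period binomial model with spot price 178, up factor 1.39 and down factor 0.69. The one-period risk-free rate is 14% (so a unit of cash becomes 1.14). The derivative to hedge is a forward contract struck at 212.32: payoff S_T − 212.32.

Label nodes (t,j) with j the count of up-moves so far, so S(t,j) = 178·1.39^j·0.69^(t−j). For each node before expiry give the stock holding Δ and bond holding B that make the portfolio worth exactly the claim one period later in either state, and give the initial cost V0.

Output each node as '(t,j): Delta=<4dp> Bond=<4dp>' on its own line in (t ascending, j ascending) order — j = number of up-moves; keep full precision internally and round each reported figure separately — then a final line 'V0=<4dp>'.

(0,0): Delta=1.0000 Bond=-163.3733
(1,0): Delta=1.0000 Bond=-186.2456
(1,1): Delta=1.0000 Bond=-186.2456
V0=14.6267

Since d<R<u, set p* = (R−d)/(u−d) = 0.6429; price each node as the discounted p*-expectation of its children.
Payoff layer (t=2): V(2,0)=-127.5742, V(2,1)=-41.6002, V(2,2)=131.5938
  t=1,j=0: stock 122.8200 → up 170.7198 (V=-41.6002), down 84.7458 (V=-127.5742). Price -63.4256; hedge Δ=1.0000, bond B=-186.2456.
  t=1,j=1: stock 247.4200 → up 343.9138 (V=131.5938), down 170.7198 (V=-41.6002). Price 61.1744; hedge Δ=1.0000, bond B=-186.2456.
  t=0,j=0: stock 178.0000 → up 247.4200 (V=61.1744), down 122.8200 (V=-63.4256). Price 14.6267; hedge Δ=1.0000, bond B=-163.3733.
Root portfolio cost Δ·178+B reproduces V0=14.6267.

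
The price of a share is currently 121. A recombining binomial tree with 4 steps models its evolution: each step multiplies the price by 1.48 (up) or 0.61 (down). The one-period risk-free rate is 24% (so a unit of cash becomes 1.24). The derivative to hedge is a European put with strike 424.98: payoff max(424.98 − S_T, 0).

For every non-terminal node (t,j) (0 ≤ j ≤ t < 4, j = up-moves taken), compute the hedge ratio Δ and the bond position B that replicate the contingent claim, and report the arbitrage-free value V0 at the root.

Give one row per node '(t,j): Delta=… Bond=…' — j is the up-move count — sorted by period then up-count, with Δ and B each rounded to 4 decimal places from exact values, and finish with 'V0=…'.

Under the risk-neutral measure, an up-move has probability p* = (R−d)/(u−d) = 0.7241 and values discount at R = 1.24.
Payoff layer (t=4): V(4,0)=408.2265, V(4,1)=384.3322, V(4,2)=326.3592, V(4,3)=185.7033, V(4,4)=0.0000
  t=3,j=0: stock 27.4647 → up 40.6478 (V=384.3322), down 16.7535 (V=408.2265). Price 315.2611; hedge Δ=-1.0000, bond B=342.7258.
  t=3,j=1: stock 66.6357 → up 98.6208 (V=326.3592), down 40.6478 (V=384.3322). Price 276.0901; hedge Δ=-1.0000, bond B=342.7258.
  t=3,j=2: stock 161.6734 → up 239.2767 (V=185.7033), down 98.6208 (V=326.3592). Price 181.0524; hedge Δ=-1.0000, bond B=342.7258.
  t=3,j=3: stock 392.2568 → up 580.5401 (V=0.0000), down 239.2767 (V=185.7033). Price 41.3133; hedge Δ=-0.5442, bond B=254.7654.
  t=2,j=0: stock 45.0241 → up 66.6357 (V=276.0901), down 27.4647 (V=315.2611). Price 231.3677; hedge Δ=-1.0000, bond B=276.3918.
  t=2,j=1: stock 109.2388 → up 161.6734 (V=181.0524), down 66.6357 (V=276.0901). Price 167.1530; hedge Δ=-1.0000, bond B=276.3918.
  t=2,j=2: stock 265.0384 → up 392.2568 (V=41.3133), down 161.6734 (V=181.0524). Price 64.4049; hedge Δ=-0.6060, bond B=225.0245.
  t=1,j=0: stock 73.8100 → up 109.2388 (V=167.1530), down 45.0241 (V=231.3677). Price 149.0866; hedge Δ=-1.0000, bond B=222.8966.
  t=1,j=1: stock 179.0800 → up 265.0384 (V=64.4049), down 109.2388 (V=167.1530). Price 74.7977; hedge Δ=-0.6595, bond B=192.8990.
  t=0,j=0: stock 121.0000 → up 179.0800 (V=74.7977), down 73.8100 (V=149.0866). Price 76.8477; hedge Δ=-0.7057, bond B=162.2373.
Root portfolio cost Δ·121+B reproduces V0=76.8477.

(0,0): Delta=-0.7057 Bond=162.2373
(1,0): Delta=-1.0000 Bond=222.8966
(1,1): Delta=-0.6595 Bond=192.8990
(2,0): Delta=-1.0000 Bond=276.3918
(2,1): Delta=-1.0000 Bond=276.3918
(2,2): Delta=-0.6060 Bond=225.0245
(3,0): Delta=-1.0000 Bond=342.7258
(3,1): Delta=-1.0000 Bond=342.7258
(3,2): Delta=-1.0000 Bond=342.7258
(3,3): Delta=-0.5442 Bond=254.7654
V0=76.8477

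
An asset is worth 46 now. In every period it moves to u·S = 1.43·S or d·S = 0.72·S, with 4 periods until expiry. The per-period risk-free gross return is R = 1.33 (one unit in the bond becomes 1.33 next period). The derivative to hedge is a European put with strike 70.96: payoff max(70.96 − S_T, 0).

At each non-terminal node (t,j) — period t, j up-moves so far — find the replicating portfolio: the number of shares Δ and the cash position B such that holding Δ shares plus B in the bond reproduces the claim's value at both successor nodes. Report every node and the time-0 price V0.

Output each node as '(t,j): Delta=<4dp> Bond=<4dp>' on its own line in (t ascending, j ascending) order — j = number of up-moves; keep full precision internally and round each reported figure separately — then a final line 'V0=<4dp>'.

(0,0): Delta=-0.1067 Bond=5.6791
(1,0): Delta=-0.5406 Bond=21.9245
(1,1): Delta=-0.0708 Bond=5.1972
(2,0): Delta=-1.0000 Bond=40.1153
(2,1): Delta=-0.5026 Bond=27.3636
(2,2): Delta=-0.0352 Bond=3.5596
(3,0): Delta=-1.0000 Bond=53.3534
(3,1): Delta=-1.0000 Bond=53.3534
(3,2): Delta=-0.4616 Bond=33.6132
(3,3): Delta=0.0000 Bond=0.0000
V0=0.7730

Under the risk-neutral measure, an up-move has probability p* = (R−d)/(u−d) = 0.8592 and values discount at R = 1.33.
Terminal values V(4,·): V(4,0)=58.5980, V(4,1)=46.4077, V(4,2)=22.1965, V(4,3)=0.0000, V(4,4)=0.0000
  t=3,j=0: stock 17.1694 → up 24.5523 (V=46.4077), down 12.3620 (V=58.5980). Price 36.1840; hedge Δ=-1.0000, bond B=53.3534.
  t=3,j=1: stock 34.1004 → up 48.7635 (V=22.1965), down 24.5523 (V=46.4077). Price 19.2530; hedge Δ=-1.0000, bond B=53.3534.
  t=3,j=2: stock 67.7271 → up 96.8497 (V=0.0000), down 48.7635 (V=22.1965). Price 2.3506; hedge Δ=-0.4616, bond B=33.6132.
  t=3,j=3: stock 134.5135 → up 192.3543 (V=0.0000), down 96.8497 (V=0.0000). Price 0.0000; hedge Δ=0.0000, bond B=0.0000.
  t=2,j=0: stock 23.8464 → up 34.1004 (V=19.2530), down 17.1694 (V=36.1840). Price 16.2689; hedge Δ=-1.0000, bond B=40.1153.
  t=2,j=1: stock 47.3616 → up 67.7271 (V=2.3506), down 34.1004 (V=19.2530). Price 3.5573; hedge Δ=-0.5026, bond B=27.3636.
  t=2,j=2: stock 94.0654 → up 134.5135 (V=0.0000), down 67.7271 (V=2.3506). Price 0.2489; hedge Δ=-0.0352, bond B=3.5596.
  t=1,j=0: stock 33.1200 → up 47.3616 (V=3.5573), down 23.8464 (V=16.2689). Price 4.0208; hedge Δ=-0.5406, bond B=21.9245.
  t=1,j=1: stock 65.7800 → up 94.0654 (V=0.2489), down 47.3616 (V=3.5573). Price 0.5375; hedge Δ=-0.0708, bond B=5.1972.
  t=0,j=0: stock 46.0000 → up 65.7800 (V=0.5375), down 33.1200 (V=4.0208). Price 0.7730; hedge Δ=-0.1067, bond B=5.6791.
The time-0 hedge costs 0.7730, which is the no-arbitrage price.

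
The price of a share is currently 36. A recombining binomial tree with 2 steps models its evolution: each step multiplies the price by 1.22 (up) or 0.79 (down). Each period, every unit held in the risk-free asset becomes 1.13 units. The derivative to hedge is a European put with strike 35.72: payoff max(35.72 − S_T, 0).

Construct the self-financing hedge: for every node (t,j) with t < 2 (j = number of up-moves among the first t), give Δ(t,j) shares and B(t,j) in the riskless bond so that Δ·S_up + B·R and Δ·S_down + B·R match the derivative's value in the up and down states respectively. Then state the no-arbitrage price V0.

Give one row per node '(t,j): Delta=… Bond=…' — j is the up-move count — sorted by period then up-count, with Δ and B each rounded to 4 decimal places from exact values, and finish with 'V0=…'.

(0,0): Delta=-0.1926 Bond=7.6527
(1,0): Delta=-1.0000 Bond=31.6106
(1,1): Delta=-0.0542 Bond=2.5691
V0=0.7199

The replicating-portfolio and risk-neutral prices coincide; use p* = (1.13−0.79)/(1.22−0.79) = 0.7907 for the latter.
Terminal payoffs: V(2,0)=13.2524, V(2,1)=1.0232, V(2,2)=0.0000
Node (1,0) S=28.4400: V=(p*·1.0232+(1−p*)·13.2524)/1.13=3.1706; Δ=(1.0232−13.2524)/(34.6968−22.4676)=-1.0000; B=V−Δ·S=31.6106
Node (1,1) S=43.9200: V=(p*·0.0000+(1−p*)·1.0232)/1.13=0.1895; Δ=(0.0000−1.0232)/(53.5824−34.6968)=-0.0542; B=V−Δ·S=2.5691
Node (0,0) S=36.0000: V=(p*·0.1895+(1−p*)·3.1706)/1.13=0.7199; Δ=(0.1895−3.1706)/(43.9200−28.4400)=-0.1926; B=V−Δ·S=7.6527
Self-financing check: at every node Δ·S+B equals the discounted successor values.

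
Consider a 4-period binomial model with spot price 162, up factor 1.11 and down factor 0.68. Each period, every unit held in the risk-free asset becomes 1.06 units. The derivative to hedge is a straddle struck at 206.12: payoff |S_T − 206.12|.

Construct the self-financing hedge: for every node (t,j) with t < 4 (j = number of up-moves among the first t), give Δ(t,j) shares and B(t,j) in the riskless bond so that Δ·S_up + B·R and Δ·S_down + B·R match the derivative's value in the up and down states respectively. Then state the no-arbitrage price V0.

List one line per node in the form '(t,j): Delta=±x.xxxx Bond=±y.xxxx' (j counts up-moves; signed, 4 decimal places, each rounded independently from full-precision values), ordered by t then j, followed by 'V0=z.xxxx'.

No-arbitrage ⇒ martingale measure with p* = (R−d)/(u−d) = 0.8837.
At expiry t=4: V(4,0)=171.4822, V(4,1)=149.5788, V(4,2)=113.8249, V(4,3)=55.4618, V(4,4)=39.8074
  t=3,j=0: stock 50.9380 → up 56.5412 (V=149.5788), down 34.6378 (V=171.4822). Price 143.5148; hedge Δ=-1.0000, bond B=194.4528.
  t=3,j=1: stock 83.1488 → up 92.2951 (V=113.8249), down 56.5412 (V=149.5788). Price 111.3041; hedge Δ=-1.0000, bond B=194.4528.
  t=3,j=2: stock 135.7281 → up 150.6582 (V=55.4618), down 92.2951 (V=113.8249). Price 58.7247; hedge Δ=-1.0000, bond B=194.4528.
  t=3,j=3: stock 221.5562 → up 245.9274 (V=39.8074), down 150.6582 (V=55.4618). Price 39.2714; hedge Δ=-0.1643, bond B=75.6769.
  t=2,j=0: stock 74.9088 → up 83.1488 (V=111.3041), down 50.9380 (V=143.5148). Price 108.5373; hedge Δ=-1.0000, bond B=183.4461.
  t=2,j=1: stock 122.2776 → up 135.7281 (V=58.7247), down 83.1488 (V=111.3041). Price 61.1685; hedge Δ=-1.0000, bond B=183.4461.
  t=2,j=2: stock 199.6002 → up 221.5562 (V=39.2714), down 135.7281 (V=58.7247). Price 39.1825; hedge Δ=-0.2267, bond B=84.4227.
  t=1,j=0: stock 110.1600 → up 122.2776 (V=61.1685), down 74.9088 (V=108.5373). Price 62.9023; hedge Δ=-1.0000, bond B=173.0623.
  t=1,j=1: stock 179.8200 → up 199.6002 (V=39.1825), down 122.2776 (V=61.1685). Price 39.3764; hedge Δ=-0.2843, bond B=90.5066.
  t=0,j=0: stock 162.0000 → up 179.8200 (V=39.3764), down 110.1600 (V=62.9023). Price 39.7283; hedge Δ=-0.3377, bond B=94.4397.
Self-financing check: at every node Δ·S+B equals the discounted successor values.

(0,0): Delta=-0.3377 Bond=94.4397
(1,0): Delta=-1.0000 Bond=173.0623
(1,1): Delta=-0.2843 Bond=90.5066
(2,0): Delta=-1.0000 Bond=183.4461
(2,1): Delta=-1.0000 Bond=183.4461
(2,2): Delta=-0.2267 Bond=84.4227
(3,0): Delta=-1.0000 Bond=194.4528
(3,1): Delta=-1.0000 Bond=194.4528
(3,2): Delta=-1.0000 Bond=194.4528
(3,3): Delta=-0.1643 Bond=75.6769
V0=39.7283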